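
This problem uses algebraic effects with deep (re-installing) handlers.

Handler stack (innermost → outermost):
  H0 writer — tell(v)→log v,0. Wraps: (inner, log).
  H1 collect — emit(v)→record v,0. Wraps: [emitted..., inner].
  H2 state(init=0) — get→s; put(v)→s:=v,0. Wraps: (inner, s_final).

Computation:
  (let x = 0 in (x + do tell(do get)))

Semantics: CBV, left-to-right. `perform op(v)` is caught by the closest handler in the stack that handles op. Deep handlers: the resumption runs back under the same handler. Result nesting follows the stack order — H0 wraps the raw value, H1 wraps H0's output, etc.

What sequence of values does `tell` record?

Answer: (0)

Working:
get @ H2 ⇒ 0
tell(0) @ H0 ⇒ log+=0
H0 returns (0, (0))
H1 returns [(0, (0))]
H2 returns ([(0, (0))], 0)
= ([(0, (0))], 0)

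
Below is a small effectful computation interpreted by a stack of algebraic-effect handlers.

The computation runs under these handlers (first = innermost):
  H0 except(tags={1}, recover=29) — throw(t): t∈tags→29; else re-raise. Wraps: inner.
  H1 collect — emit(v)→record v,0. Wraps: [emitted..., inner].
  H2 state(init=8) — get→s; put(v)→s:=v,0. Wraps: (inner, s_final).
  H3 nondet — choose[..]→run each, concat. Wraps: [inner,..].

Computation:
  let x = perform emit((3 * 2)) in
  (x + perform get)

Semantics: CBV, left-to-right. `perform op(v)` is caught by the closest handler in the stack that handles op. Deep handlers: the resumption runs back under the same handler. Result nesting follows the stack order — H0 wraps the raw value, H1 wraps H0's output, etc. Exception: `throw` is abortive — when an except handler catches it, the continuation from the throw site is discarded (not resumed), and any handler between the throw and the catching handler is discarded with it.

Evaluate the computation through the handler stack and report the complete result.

Answer: [([6, 8], 8)]

Step-by-step:
emit(6) @ H1 ⇒ out+=6
get @ H2 ⇒ 8
H0 returns 8
H1 returns [6, 8]
H2 returns ([6, 8], 8)
H3 returns [([6, 8], 8)]
= [([6, 8], 8)]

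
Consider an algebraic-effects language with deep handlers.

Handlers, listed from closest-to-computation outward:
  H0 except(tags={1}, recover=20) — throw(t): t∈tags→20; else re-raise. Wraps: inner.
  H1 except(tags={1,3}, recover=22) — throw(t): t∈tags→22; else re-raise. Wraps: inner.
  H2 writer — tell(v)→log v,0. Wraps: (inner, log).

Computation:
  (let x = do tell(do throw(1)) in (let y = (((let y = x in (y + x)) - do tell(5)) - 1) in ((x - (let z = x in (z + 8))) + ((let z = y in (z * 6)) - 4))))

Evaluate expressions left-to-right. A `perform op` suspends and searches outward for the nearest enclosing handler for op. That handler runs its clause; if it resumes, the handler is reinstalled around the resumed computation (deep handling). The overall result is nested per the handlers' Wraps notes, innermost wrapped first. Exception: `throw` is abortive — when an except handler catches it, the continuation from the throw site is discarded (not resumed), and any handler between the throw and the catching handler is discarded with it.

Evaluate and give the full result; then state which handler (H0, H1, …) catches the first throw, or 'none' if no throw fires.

Answer: (20, ()) ; first throw caught by: H0

Working:
throw(1) @ H0 caught ⇒ 20
H1 returns 20
H2 returns (20, ())
= (20, ())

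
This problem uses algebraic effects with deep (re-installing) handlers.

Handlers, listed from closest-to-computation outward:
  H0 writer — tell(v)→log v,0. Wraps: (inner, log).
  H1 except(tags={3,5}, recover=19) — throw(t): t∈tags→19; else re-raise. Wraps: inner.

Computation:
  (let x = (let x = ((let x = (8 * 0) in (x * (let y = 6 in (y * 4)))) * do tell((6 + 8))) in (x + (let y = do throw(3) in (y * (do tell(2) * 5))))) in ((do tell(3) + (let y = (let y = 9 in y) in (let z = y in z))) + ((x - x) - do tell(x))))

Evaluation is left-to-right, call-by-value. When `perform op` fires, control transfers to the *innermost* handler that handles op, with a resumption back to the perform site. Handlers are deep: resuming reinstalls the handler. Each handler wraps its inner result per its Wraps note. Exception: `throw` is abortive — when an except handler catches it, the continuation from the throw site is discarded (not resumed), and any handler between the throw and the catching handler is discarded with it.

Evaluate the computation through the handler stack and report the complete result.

Answer: 19

Step-by-step:
tell(14) @ H0 ⇒ log+=14
throw(3) @ H1 caught ⇒ 19
= 19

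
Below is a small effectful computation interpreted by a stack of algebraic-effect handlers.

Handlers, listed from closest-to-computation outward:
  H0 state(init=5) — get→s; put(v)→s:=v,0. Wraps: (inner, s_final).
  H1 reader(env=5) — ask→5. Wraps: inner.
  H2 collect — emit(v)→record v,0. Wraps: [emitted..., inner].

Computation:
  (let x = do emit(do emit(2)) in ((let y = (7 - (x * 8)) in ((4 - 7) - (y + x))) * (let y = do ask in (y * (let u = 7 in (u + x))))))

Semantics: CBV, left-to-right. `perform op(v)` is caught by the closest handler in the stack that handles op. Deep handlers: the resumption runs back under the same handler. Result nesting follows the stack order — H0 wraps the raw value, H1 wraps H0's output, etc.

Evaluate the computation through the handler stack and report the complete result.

Evaluation trace:
emit(2) @ H2 ⇒ out+=2
emit(0) @ H2 ⇒ out+=0
ask @ H1 ⇒ 5
H0 returns (-350, 5)
H1 returns (-350, 5)
H2 returns [2, 0, (-350, 5)]
= [2, 0, (-350, 5)]

Answer: [2, 0, (-350, 5)]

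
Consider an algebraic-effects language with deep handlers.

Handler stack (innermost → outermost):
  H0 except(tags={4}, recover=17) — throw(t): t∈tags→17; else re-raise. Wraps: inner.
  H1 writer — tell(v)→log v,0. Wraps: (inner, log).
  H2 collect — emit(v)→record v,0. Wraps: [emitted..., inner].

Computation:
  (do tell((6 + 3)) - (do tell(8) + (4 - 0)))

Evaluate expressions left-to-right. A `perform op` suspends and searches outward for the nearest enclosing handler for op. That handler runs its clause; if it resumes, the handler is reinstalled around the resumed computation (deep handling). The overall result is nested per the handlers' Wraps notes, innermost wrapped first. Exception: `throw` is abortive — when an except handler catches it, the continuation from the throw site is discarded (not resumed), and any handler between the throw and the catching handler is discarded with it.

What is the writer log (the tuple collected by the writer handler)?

Answer: (9, 8)

Working:
tell(9) @ H1 ⇒ log+=9
tell(8) @ H1 ⇒ log+=8
H0 returns -4
H1 returns (-4, (9, 8))
H2 returns [(-4, (9, 8))]
= [(-4, (9, 8))]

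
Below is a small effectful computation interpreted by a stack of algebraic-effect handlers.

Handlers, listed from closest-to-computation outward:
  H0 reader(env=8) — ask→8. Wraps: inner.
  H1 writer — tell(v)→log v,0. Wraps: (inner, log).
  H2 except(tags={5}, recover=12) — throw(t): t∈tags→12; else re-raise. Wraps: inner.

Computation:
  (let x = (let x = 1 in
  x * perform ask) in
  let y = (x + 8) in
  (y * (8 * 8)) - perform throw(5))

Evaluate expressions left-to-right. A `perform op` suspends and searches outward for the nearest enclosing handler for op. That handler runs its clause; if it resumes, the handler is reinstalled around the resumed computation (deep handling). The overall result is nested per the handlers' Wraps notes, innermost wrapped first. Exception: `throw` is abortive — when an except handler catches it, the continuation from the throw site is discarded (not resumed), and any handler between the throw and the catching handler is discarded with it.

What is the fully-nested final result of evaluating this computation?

Answer: 12

Working:
ask @ H0 ⇒ 8
throw(5) @ H2 caught ⇒ 12
= 12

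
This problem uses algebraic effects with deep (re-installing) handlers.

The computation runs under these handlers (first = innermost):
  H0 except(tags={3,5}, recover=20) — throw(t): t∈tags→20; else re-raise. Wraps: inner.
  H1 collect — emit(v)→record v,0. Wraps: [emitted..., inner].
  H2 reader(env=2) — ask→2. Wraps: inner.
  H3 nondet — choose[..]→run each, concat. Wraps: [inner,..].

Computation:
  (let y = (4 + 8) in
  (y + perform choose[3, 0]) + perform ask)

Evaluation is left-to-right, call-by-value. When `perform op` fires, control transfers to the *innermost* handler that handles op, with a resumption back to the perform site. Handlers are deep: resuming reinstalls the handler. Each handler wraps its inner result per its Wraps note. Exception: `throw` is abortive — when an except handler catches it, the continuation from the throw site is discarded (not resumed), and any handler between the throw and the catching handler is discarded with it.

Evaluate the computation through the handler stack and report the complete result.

Answer: [[17], [14]]

Step-by-step:
choose[3, 0] @ H3
  branch[0] choose=3:
    ask @ H2 ⇒ 2
    H0 returns 17
    H1 returns [17]
    H2 returns [17]
    H3 returns [[17]]
  branch[1] choose=0:
    ask @ H2 ⇒ 2
    H0 returns 14
    H1 returns [14]
    H2 returns [14]
    H3 returns [[14]]
= [[17], [14]]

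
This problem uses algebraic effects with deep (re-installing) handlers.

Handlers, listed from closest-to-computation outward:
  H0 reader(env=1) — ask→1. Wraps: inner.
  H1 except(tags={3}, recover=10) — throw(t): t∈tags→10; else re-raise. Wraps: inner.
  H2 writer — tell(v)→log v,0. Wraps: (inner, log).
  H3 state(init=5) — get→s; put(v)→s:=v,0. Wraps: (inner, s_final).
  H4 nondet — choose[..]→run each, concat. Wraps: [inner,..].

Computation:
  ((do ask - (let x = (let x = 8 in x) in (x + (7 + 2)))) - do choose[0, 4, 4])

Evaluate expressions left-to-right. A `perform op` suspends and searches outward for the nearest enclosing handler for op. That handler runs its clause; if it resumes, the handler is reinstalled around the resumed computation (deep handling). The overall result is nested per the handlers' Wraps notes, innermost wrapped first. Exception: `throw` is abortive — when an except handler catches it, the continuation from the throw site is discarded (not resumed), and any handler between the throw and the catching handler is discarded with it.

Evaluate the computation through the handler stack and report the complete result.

Evaluation trace:
ask @ H0 ⇒ 1
choose[0, 4, 4] @ H4
  branch[0] choose=0:
    H0 returns -16
    H1 returns -16
    H2 returns (-16, ())
    H3 returns ((-16, ()), 5)
    H4 returns [((-16, ()), 5)]
  branch[1] choose=4:
    H0 returns -20
    H1 returns -20
    H2 returns (-20, ())
    H3 returns ((-20, ()), 5)
    H4 returns [((-20, ()), 5)]
  branch[2] choose=4:
    H0 returns -20
    H1 returns -20
    H2 returns (-20, ())
    H3 returns ((-20, ()), 5)
    H4 returns [((-20, ()), 5)]
= [((-16, ()), 5), ((-20, ()), 5), ((-20, ()), 5)]

Answer: [((-16, ()), 5), ((-20, ()), 5), ((-20, ()), 5)]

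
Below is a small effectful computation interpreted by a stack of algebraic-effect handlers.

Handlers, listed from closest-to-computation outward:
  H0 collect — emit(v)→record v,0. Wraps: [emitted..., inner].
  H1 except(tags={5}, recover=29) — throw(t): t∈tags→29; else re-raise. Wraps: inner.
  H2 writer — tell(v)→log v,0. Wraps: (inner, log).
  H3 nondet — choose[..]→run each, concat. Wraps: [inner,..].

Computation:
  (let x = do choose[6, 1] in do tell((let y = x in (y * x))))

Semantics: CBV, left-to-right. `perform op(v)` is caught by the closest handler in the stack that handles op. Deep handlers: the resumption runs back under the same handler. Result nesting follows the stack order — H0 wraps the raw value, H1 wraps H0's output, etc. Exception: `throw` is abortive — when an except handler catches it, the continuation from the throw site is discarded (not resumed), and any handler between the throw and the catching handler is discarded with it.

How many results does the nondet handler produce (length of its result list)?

Answer: 2

Working:
choose[6, 1] @ H3
  branch[0] choose=6:
    tell(36) @ H2 ⇒ log+=36
    H0 returns [0]
    H1 returns [0]
    H2 returns ([0], (36))
    H3 returns [([0], (36))]
  branch[1] choose=1:
    tell(1) @ H2 ⇒ log+=1
    H0 returns [0]
    H1 returns [0]
    H2 returns ([0], (1))
    H3 returns [([0], (1))]
= [([0], (36)), ([0], (1))]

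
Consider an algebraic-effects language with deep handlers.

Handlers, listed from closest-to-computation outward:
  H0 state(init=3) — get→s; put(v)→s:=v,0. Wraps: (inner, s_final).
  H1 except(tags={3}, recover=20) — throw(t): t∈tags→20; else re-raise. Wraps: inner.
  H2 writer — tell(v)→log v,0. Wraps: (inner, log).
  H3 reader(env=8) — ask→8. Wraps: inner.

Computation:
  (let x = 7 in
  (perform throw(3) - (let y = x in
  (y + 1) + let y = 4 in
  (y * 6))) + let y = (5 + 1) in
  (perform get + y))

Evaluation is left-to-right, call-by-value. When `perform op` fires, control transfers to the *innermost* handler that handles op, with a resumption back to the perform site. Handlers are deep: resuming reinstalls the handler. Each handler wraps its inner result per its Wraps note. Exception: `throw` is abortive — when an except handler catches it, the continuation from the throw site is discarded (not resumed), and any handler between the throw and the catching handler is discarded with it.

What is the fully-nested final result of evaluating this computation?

Step-by-step:
throw(3) @ H1 caught ⇒ 20
H2 returns (20, ())
H3 returns (20, ())
= (20, ())

Answer: (20, ())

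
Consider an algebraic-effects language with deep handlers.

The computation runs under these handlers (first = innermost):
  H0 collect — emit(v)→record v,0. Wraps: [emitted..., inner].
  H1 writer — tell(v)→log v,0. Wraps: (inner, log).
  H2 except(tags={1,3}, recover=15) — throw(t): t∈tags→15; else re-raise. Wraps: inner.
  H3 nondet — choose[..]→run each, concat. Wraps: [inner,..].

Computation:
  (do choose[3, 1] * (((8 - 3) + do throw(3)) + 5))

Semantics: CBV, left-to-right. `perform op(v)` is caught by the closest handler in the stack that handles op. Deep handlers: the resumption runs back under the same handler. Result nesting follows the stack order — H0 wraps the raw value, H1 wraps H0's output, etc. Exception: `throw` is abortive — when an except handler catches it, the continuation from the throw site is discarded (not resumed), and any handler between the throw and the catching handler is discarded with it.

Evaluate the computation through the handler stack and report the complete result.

Step-by-step:
choose[3, 1] @ H3
  branch[0] choose=3:
    throw(3) @ H2 caught ⇒ 15
    H3 returns [15]
  branch[1] choose=1:
    throw(3) @ H2 caught ⇒ 15
    H3 returns [15]
= [15, 15]

Answer: [15, 15]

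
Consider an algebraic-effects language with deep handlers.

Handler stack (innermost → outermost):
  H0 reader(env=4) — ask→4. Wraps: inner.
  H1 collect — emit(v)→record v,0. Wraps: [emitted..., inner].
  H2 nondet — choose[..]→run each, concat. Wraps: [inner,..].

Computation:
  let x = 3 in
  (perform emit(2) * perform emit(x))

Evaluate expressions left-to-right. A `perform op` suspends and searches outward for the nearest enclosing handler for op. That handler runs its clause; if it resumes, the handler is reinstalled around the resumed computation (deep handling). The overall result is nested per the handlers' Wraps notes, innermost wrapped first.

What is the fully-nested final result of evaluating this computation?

Answer: [[2, 3, 0]]

Step-by-step:
emit(2) @ H1 ⇒ out+=2
emit(3) @ H1 ⇒ out+=3
H0 returns 0
H1 returns [2, 3, 0]
H2 returns [[2, 3, 0]]
= [[2, 3, 0]]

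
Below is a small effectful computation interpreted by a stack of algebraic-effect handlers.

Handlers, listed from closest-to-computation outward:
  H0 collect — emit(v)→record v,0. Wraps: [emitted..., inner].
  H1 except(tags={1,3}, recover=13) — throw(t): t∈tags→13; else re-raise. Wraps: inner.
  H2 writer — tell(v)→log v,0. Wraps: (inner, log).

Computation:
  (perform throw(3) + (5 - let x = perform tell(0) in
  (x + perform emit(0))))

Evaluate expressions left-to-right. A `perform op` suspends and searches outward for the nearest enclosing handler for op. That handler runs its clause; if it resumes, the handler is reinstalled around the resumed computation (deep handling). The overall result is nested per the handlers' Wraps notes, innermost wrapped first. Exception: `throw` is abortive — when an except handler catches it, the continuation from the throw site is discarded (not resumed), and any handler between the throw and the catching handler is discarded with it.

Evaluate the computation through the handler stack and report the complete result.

Answer: (13, ())

Step-by-step:
throw(3) @ H1 caught ⇒ 13
H2 returns (13, ())
= (13, ())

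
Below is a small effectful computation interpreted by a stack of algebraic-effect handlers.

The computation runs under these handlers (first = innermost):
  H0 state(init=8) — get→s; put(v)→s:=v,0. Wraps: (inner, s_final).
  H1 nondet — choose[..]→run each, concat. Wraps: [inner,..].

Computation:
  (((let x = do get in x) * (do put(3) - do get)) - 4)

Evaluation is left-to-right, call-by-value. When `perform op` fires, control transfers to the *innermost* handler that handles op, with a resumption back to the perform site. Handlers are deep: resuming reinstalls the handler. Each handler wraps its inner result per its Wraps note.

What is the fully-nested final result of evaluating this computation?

Answer: [(-28, 3)]

Step-by-step:
get @ H0 ⇒ 8
put(3) @ H0 ⇒ s:=3
get @ H0 ⇒ 3
H0 returns (-28, 3)
H1 returns [(-28, 3)]
= [(-28, 3)]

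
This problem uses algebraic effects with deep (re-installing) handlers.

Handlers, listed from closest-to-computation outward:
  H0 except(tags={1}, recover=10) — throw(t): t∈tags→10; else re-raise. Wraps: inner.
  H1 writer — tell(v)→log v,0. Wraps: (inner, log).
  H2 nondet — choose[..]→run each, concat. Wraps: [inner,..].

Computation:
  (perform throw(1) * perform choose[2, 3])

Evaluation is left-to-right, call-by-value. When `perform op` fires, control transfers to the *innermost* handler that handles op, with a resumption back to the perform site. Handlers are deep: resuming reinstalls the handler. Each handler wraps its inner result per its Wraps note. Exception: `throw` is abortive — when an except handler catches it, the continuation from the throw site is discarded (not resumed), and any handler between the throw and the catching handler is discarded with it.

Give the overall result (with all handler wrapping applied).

Step-by-step:
throw(1) @ H0 caught ⇒ 10
H1 returns (10, ())
H2 returns [(10, ())]
= [(10, ())]

Answer: [(10, ())]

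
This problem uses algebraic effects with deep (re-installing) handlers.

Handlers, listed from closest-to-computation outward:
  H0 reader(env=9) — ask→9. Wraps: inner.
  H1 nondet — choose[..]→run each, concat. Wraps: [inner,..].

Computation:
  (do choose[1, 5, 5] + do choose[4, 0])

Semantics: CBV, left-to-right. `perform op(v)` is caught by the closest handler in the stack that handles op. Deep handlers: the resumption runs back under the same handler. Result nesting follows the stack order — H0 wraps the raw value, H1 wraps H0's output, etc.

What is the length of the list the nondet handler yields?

Working:
choose[1, 5, 5] @ H1
  branch[0] choose=1:
    choose[4, 0] @ H1
      branch[0] choose=4:
        H0 returns 5
        H1 returns [5]
      branch[1] choose=0:
        H0 returns 1
        H1 returns [1]
  branch[1] choose=5:
    choose[4, 0] @ H1
      branch[0] choose=4:
        H0 returns 9
        H1 returns [9]
      branch[1] choose=0:
        H0 returns 5
        H1 returns [5]
  branch[2] choose=5:
    choose[4, 0] @ H1
      branch[0] choose=4:
        H0 returns 9
        H1 returns [9]
      branch[1] choose=0:
        H0 returns 5
        H1 returns [5]
= [5, 1, 9, 5, 9, 5]

Answer: 6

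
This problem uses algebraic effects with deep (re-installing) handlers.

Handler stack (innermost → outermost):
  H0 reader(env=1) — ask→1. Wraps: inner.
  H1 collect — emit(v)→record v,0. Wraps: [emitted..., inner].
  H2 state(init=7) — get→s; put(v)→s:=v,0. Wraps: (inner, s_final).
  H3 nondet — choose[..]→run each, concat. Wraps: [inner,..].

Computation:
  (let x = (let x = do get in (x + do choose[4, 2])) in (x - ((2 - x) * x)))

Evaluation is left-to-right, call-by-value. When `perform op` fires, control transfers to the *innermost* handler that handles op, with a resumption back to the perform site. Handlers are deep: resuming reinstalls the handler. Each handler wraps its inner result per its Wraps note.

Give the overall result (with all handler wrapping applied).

Working:
get @ H2 ⇒ 7
choose[4, 2] @ H3
  branch[0] choose=4:
    H0 returns 110
    H1 returns [110]
    H2 returns ([110], 7)
    H3 returns [([110], 7)]
  branch[1] choose=2:
    H0 returns 72
    H1 returns [72]
    H2 returns ([72], 7)
    H3 returns [([72], 7)]
= [([110], 7), ([72], 7)]

Answer: [([110], 7), ([72], 7)]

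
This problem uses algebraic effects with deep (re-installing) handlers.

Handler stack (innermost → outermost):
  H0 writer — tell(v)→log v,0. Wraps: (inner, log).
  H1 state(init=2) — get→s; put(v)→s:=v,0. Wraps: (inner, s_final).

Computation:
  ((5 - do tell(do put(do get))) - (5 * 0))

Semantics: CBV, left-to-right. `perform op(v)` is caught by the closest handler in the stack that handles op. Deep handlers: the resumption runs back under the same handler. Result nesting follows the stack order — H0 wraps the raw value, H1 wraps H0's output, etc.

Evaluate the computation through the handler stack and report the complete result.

Answer: ((5, (0)), 2)

Evaluation trace:
get @ H1 ⇒ 2
put(2) @ H1 ⇒ s:=2
tell(0) @ H0 ⇒ log+=0
H0 returns (5, (0))
H1 returns ((5, (0)), 2)
= ((5, (0)), 2)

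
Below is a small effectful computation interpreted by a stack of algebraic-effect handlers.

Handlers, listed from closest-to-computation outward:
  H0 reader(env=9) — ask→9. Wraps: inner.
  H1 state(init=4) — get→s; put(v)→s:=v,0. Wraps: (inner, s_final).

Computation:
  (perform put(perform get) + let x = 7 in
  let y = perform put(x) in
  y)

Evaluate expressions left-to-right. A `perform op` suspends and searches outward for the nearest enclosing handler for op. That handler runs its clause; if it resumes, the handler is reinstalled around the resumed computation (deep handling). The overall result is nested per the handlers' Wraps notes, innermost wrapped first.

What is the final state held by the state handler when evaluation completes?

Answer: 7

Working:
get @ H1 ⇒ 4
put(4) @ H1 ⇒ s:=4
put(7) @ H1 ⇒ s:=7
H0 returns 0
H1 returns (0, 7)
= (0, 7)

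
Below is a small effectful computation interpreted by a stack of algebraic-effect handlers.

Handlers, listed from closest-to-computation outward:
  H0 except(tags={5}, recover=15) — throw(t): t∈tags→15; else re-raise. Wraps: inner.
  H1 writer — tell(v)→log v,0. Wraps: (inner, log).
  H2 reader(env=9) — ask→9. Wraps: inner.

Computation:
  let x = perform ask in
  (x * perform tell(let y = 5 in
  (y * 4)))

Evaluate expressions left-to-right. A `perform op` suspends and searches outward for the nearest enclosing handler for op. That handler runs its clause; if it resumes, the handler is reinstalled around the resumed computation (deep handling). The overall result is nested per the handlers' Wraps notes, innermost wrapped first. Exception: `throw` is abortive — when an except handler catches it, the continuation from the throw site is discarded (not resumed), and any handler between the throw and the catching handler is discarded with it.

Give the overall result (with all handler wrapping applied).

Evaluation trace:
ask @ H2 ⇒ 9
tell(20) @ H1 ⇒ log+=20
H0 returns 0
H1 returns (0, (20))
H2 returns (0, (20))
= (0, (20))

Answer: (0, (20))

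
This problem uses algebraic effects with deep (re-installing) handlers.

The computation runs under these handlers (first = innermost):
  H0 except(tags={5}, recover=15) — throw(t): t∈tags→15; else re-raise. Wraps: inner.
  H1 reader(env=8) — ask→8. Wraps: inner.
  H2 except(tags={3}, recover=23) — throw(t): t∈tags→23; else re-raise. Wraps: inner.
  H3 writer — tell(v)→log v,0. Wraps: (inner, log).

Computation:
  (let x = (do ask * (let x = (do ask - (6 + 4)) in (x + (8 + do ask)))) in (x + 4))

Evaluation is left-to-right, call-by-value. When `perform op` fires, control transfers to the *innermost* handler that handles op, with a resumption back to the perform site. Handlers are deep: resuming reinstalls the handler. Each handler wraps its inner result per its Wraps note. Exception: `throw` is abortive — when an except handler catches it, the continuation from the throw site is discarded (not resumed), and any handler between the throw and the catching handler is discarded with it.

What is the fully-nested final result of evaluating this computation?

Answer: (116, ())

Working:
ask @ H1 ⇒ 8
ask @ H1 ⇒ 8
ask @ H1 ⇒ 8
H0 returns 116
H1 returns 116
H2 returns 116
H3 returns (116, ())
= (116, ())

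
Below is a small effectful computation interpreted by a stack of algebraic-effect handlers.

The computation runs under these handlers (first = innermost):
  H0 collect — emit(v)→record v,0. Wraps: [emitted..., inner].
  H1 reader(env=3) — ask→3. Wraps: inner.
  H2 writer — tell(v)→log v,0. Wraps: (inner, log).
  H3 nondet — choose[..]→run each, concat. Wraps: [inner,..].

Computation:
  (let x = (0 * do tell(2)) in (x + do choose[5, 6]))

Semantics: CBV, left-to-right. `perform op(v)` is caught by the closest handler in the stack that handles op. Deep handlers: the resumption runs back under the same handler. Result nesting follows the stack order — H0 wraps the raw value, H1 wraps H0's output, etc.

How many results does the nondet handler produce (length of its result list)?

Working:
tell(2) @ H2 ⇒ log+=2
choose[5, 6] @ H3
  branch[0] choose=5:
    H0 returns [5]
    H1 returns [5]
    H2 returns ([5], (2))
    H3 returns [([5], (2))]
  branch[1] choose=6:
    H0 returns [6]
    H1 returns [6]
    H2 returns ([6], (2))
    H3 returns [([6], (2))]
= [([5], (2)), ([6], (2))]

Answer: 2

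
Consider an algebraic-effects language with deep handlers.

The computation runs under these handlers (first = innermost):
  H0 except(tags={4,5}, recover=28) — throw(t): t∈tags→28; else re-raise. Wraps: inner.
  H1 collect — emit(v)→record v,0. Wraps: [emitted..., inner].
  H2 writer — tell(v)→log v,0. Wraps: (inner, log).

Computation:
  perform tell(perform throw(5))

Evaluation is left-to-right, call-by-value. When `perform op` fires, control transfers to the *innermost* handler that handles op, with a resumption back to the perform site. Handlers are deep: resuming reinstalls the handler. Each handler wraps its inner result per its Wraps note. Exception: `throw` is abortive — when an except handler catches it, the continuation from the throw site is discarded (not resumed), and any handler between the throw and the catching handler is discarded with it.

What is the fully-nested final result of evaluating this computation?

Answer: ([28], ())

Working:
throw(5) @ H0 caught ⇒ 28
H1 returns [28]
H2 returns ([28], ())
= ([28], ())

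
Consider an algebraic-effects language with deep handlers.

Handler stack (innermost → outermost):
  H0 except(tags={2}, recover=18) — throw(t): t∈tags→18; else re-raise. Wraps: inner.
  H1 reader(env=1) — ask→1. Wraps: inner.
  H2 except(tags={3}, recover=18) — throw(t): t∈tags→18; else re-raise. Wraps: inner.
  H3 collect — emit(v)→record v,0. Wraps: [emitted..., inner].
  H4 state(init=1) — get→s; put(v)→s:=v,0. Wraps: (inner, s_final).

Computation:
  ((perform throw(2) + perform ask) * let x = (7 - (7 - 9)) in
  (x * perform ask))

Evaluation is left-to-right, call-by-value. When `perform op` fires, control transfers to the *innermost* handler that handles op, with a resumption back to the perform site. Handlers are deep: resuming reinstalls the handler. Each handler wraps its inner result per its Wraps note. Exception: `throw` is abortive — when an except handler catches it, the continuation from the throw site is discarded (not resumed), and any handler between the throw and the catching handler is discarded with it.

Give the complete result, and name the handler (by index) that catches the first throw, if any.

Answer: ([18], 1) ; first throw caught by: H0

Step-by-step:
throw(2) @ H0 caught ⇒ 18
H1 returns 18
H2 returns 18
H3 returns [18]
H4 returns ([18], 1)
= ([18], 1)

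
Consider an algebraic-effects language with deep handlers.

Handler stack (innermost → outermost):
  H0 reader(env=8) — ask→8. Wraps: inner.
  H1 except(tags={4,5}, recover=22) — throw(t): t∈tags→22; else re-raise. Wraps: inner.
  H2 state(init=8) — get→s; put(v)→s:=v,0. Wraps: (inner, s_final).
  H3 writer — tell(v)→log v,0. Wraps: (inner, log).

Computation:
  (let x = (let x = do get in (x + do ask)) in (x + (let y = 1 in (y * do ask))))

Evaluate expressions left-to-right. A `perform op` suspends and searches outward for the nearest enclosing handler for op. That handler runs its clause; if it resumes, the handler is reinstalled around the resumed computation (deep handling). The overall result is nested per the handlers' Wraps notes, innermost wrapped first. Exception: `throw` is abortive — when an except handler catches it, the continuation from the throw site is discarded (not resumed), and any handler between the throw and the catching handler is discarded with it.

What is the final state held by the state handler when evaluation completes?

Working:
get @ H2 ⇒ 8
ask @ H0 ⇒ 8
ask @ H0 ⇒ 8
H0 returns 24
H1 returns 24
H2 returns (24, 8)
H3 returns ((24, 8), ())
= ((24, 8), ())

Answer: 8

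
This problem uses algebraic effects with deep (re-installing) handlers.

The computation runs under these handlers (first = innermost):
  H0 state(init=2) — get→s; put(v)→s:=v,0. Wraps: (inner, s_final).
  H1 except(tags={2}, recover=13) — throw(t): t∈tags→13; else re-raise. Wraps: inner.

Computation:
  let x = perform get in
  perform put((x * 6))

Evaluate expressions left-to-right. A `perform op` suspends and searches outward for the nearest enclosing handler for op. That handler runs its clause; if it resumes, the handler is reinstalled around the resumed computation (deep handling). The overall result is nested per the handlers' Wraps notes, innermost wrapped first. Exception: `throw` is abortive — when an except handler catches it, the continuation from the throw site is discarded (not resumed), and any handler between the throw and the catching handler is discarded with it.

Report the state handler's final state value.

Answer: 12

Working:
get @ H0 ⇒ 2
put(12) @ H0 ⇒ s:=12
H0 returns (0, 12)
H1 returns (0, 12)
= (0, 12)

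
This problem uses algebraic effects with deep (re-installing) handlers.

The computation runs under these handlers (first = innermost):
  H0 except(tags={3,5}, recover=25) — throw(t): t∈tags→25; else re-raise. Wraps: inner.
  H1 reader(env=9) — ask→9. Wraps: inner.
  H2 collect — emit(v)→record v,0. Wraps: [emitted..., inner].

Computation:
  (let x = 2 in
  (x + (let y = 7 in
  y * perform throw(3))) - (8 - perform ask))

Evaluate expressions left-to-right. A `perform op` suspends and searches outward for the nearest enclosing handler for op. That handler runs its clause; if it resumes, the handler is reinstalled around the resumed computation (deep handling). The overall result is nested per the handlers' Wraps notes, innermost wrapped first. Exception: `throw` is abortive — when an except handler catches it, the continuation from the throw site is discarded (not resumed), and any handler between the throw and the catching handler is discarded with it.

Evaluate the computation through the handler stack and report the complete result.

Evaluation trace:
throw(3) @ H0 caught ⇒ 25
H1 returns 25
H2 returns [25]
= [25]

Answer: [25]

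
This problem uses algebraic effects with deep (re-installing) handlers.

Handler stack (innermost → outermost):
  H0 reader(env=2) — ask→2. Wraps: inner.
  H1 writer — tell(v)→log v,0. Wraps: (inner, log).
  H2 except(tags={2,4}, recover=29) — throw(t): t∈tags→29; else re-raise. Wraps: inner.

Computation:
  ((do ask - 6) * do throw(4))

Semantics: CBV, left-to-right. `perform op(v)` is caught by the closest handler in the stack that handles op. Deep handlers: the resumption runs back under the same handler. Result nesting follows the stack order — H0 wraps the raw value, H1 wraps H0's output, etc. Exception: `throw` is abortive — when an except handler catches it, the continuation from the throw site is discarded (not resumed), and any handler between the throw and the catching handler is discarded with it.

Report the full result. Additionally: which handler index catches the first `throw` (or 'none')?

Working:
ask @ H0 ⇒ 2
throw(4) @ H2 caught ⇒ 29
= 29

Answer: 29 ; first throw caught by: H2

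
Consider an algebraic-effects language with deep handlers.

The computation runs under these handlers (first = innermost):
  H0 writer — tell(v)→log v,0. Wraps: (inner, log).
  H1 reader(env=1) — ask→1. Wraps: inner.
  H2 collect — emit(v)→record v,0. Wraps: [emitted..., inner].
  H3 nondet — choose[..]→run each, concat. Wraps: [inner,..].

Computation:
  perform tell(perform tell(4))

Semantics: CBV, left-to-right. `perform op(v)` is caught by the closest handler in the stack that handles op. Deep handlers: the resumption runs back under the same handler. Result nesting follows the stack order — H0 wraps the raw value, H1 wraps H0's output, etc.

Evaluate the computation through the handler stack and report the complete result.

Answer: [[(0, (4, 0))]]

Evaluation trace:
tell(4) @ H0 ⇒ log+=4
tell(0) @ H0 ⇒ log+=0
H0 returns (0, (4, 0))
H1 returns (0, (4, 0))
H2 returns [(0, (4, 0))]
H3 returns [[(0, (4, 0))]]
= [[(0, (4, 0))]]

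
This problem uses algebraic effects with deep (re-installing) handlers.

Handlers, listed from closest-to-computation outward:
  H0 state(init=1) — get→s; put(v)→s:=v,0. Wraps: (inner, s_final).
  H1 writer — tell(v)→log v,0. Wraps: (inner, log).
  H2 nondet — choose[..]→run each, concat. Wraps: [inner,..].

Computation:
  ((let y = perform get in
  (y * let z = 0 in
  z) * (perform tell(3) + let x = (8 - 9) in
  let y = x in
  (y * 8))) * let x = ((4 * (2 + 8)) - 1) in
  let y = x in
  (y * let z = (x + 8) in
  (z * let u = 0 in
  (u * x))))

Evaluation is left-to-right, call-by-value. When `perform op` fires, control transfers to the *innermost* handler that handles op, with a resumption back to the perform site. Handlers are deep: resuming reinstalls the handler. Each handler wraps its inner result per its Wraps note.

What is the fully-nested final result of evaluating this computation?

Answer: [((0, 1), (3))]

Working:
get @ H0 ⇒ 1
tell(3) @ H1 ⇒ log+=3
H0 returns (0, 1)
H1 returns ((0, 1), (3))
H2 returns [((0, 1), (3))]
= [((0, 1), (3))]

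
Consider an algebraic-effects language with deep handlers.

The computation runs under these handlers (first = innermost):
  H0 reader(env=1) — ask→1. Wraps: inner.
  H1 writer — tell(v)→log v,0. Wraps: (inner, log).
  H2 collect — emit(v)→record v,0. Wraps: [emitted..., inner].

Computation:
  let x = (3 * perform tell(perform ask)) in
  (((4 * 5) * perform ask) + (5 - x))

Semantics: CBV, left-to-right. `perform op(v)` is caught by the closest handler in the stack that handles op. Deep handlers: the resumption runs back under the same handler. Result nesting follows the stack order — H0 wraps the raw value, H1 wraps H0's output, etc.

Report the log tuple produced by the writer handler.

Answer: (1)

Evaluation trace:
ask @ H0 ⇒ 1
tell(1) @ H1 ⇒ log+=1
ask @ H0 ⇒ 1
H0 returns 25
H1 returns (25, (1))
H2 returns [(25, (1))]
= [(25, (1))]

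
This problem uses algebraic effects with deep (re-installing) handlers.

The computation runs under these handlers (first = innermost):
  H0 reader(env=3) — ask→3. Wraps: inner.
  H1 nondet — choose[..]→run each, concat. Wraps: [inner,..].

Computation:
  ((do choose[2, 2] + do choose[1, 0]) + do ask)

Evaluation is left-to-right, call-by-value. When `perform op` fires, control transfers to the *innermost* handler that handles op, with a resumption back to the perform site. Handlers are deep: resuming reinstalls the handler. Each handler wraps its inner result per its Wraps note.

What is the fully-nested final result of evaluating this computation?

Answer: [6, 5, 6, 5]

Evaluation trace:
choose[2, 2] @ H1
  branch[0] choose=2:
    choose[1, 0] @ H1
      branch[0] choose=1:
        ask @ H0 ⇒ 3
        H0 returns 6
        H1 returns [6]
      branch[1] choose=0:
        ask @ H0 ⇒ 3
        H0 returns 5
        H1 returns [5]
  branch[1] choose=2:
    choose[1, 0] @ H1
      branch[0] choose=1:
        ask @ H0 ⇒ 3
        H0 returns 6
        H1 returns [6]
      branch[1] choose=0:
        ask @ H0 ⇒ 3
        H0 returns 5
        H1 returns [5]
= [6, 5, 6, 5]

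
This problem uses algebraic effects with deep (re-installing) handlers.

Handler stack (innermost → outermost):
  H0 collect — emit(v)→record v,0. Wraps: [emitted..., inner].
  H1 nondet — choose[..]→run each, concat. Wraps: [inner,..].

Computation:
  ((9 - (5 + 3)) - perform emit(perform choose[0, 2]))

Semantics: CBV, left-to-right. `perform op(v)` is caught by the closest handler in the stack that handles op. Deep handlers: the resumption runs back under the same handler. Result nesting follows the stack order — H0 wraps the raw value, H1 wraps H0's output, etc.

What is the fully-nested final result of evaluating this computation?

Working:
choose[0, 2] @ H1
  branch[0] choose=0:
    emit(0) @ H0 ⇒ out+=0
    H0 returns [0, 1]
    H1 returns [[0, 1]]
  branch[1] choose=2:
    emit(2) @ H0 ⇒ out+=2
    H0 returns [2, 1]
    H1 returns [[2, 1]]
= [[0, 1], [2, 1]]

Answer: [[0, 1], [2, 1]]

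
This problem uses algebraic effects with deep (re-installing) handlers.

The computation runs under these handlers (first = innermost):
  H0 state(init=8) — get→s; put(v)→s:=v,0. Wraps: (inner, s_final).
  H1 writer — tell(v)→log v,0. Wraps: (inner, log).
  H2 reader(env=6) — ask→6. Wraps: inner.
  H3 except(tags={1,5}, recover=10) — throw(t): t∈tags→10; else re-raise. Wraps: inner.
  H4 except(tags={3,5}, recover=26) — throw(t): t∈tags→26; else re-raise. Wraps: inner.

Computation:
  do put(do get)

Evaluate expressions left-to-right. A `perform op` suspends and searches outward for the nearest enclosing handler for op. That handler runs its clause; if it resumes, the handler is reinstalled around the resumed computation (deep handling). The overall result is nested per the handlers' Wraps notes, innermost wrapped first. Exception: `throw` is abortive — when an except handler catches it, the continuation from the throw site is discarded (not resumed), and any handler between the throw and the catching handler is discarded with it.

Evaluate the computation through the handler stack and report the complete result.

Answer: ((0, 8), ())

Evaluation trace:
get @ H0 ⇒ 8
put(8) @ H0 ⇒ s:=8
H0 returns (0, 8)
H1 returns ((0, 8), ())
H2 returns ((0, 8), ())
H3 returns ((0, 8), ())
H4 returns ((0, 8), ())
= ((0, 8), ())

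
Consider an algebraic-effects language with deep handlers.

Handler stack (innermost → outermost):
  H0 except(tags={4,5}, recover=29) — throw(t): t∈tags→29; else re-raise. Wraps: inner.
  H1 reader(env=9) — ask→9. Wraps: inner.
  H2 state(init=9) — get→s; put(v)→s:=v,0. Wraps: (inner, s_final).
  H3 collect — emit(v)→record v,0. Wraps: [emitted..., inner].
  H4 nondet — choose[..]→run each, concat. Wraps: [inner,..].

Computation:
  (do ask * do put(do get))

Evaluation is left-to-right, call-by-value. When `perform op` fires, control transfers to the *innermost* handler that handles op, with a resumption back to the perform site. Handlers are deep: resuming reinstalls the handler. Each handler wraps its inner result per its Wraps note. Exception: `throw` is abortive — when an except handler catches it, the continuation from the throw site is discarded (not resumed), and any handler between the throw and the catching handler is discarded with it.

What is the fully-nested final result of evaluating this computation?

Answer: [[(0, 9)]]

Evaluation trace:
ask @ H1 ⇒ 9
get @ H2 ⇒ 9
put(9) @ H2 ⇒ s:=9
H0 returns 0
H1 returns 0
H2 returns (0, 9)
H3 returns [(0, 9)]
H4 returns [[(0, 9)]]
= [[(0, 9)]]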